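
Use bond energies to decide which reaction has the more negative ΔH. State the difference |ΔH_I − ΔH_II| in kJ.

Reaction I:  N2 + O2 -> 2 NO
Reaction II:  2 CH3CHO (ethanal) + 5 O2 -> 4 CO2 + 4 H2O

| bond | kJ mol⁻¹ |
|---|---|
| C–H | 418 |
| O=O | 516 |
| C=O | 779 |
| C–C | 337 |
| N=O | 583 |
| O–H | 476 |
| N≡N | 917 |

Reaction I:
  Bonds broken (reactants):
    N≡N: 1 × 917 = 917
    O=O: 1 × 516 = 516
    Σ(broken) = 1433 kJ
  Bonds formed (products):
    N=O: 2 × 583 = 1166
    Σ(formed) = 1166 kJ
  ΔH_I = 1433 − 1166 = +267 kJ
Reaction II:
  Bonds broken (reactants):
    C–C: 2 × 337 = 674
    C–H: 8 × 418 = 3344
    C=O: 2 × 779 = 1558
    O=O: 5 × 516 = 2580
    Σ(broken) = 8156 kJ
  Bonds formed (products):
    C=O: 8 × 779 = 6232
    O–H: 8 × 476 = 3808
    Σ(formed) = 10040 kJ
  ΔH_II = 8156 − 10040 = −1884 kJ
ΔH_I − ΔH_II = +2151 kJ, so reaction II has the more negative ΔH; |ΔH_I − ΔH_II| = 2151 kJ.

Reaction II, by 2151 kJ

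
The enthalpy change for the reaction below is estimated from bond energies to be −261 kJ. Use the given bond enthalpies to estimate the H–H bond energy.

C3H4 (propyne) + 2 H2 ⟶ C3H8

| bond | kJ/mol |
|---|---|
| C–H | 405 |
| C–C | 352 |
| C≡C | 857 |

D(H–H) ≈ 427 kJ/mol

Let D be the H–H bond energy.
Σ(broken) = 1×857 + 1×352 + 4×405 + 2×D = 2829 + 2D
Σ(formed) = 2×352 + 8×405 = 3944
ΔH = Σ(broken) − Σ(formed) = (2829 + 2D) − (3944) = −1115 + 2D
Setting this equal to −261 kJ gives 2D = 854, so D = 427 kJ/mol.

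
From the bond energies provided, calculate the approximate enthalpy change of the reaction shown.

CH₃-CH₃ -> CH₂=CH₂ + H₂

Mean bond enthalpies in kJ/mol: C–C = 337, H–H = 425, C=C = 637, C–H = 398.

ΔH ≈ +71 kJ

Bonds broken (reactants):
  C–C: 1 × 337 = 337
  C–H: 6 × 398 = 2388
  Σ(broken) = 2725 kJ
Bonds formed (products):
  C–H: 4 × 398 = 1592
  C=C: 1 × 637 = 637
  H–H: 1 × 425 = 425
  Σ(formed) = 2654 kJ
ΔH = Σ(broken) − Σ(formed) = 2725 − 2654 = +71 kJ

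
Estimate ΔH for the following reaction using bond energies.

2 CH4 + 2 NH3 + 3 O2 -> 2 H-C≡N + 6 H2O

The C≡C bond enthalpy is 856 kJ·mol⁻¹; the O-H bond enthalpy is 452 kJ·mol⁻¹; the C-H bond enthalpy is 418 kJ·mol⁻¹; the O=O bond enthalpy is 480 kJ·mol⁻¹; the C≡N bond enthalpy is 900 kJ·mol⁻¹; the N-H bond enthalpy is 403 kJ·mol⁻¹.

Bonds broken (reactants):
  C-H: 8 × 418 = 3344
  N-H: 6 × 403 = 2418
  O=O: 3 × 480 = 1440
  Σ(broken) = 7202 kJ
Bonds formed (products):
  C≡N: 2 × 900 = 1800
  C-H: 2 × 418 = 836
  O-H: 12 × 452 = 5424
  Σ(formed) = 8060 kJ
ΔH = Σ(broken) − Σ(formed) = 7202 − 8060 = −858 kJ

ΔH ≈ −858 kJ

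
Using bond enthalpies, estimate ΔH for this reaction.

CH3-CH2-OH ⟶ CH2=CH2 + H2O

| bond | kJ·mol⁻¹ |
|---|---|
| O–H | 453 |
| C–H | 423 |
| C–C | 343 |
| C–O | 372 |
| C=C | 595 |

ΔH ≈ +90 kJ

Bonds broken (reactants):
  C–C: 1 × 343 = 343
  C–H: 5 × 423 = 2115
  C–O: 1 × 372 = 372
  O–H: 1 × 453 = 453
  Σ(broken) = 3283 kJ
Bonds formed (products):
  C–H: 4 × 423 = 1692
  C=C: 1 × 595 = 595
  O–H: 2 × 453 = 906
  Σ(formed) = 3193 kJ
ΔH = Σ(broken) − Σ(formed) = 3283 − 3193 = +90 kJ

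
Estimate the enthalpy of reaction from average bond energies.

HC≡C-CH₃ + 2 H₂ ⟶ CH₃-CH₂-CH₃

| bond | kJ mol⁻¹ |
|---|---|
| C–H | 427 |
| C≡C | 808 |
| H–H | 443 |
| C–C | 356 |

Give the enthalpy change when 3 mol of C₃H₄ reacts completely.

Bonds broken (reactants):
  C≡C: 1 × 808 = 808
  C–C: 1 × 356 = 356
  C–H: 4 × 427 = 1708
  H–H: 2 × 443 = 886
  Σ(broken) = 3758 kJ
Bonds formed (products):
  C–C: 2 × 356 = 712
  C–H: 8 × 427 = 3416
  Σ(formed) = 4128 kJ
ΔH = Σ(broken) − Σ(formed) = 3758 − 4128 = −370 kJ
For 3× the reaction as written: 3 × (−370) = −1110 kJ

ΔH = −1110 kJ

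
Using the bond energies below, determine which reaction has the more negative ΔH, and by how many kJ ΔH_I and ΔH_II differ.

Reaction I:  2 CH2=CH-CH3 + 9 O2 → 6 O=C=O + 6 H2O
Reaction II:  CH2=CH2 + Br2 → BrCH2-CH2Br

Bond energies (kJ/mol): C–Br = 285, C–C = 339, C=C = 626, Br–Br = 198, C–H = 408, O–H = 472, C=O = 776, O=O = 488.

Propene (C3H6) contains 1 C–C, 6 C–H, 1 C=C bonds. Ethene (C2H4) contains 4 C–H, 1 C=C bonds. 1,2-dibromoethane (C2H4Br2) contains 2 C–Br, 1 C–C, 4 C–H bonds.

Reaction I:
  Bonds broken (reactants):
    C–C: 2 × 339 = 678
    C–H: 12 × 408 = 4896
    C=C: 2 × 626 = 1252
    O=O: 9 × 488 = 4392
    Σ(broken) = 11218 kJ
  Bonds formed (products):
    C=O: 12 × 776 = 9312
    O–H: 12 × 472 = 5664
    Σ(formed) = 14976 kJ
  ΔH_I = 11218 − 14976 = −3758 kJ
Reaction II:
  Bonds broken (reactants):
    Br–Br: 1 × 198 = 198
    C–H: 4 × 408 = 1632
    C=C: 1 × 626 = 626
    Σ(broken) = 2456 kJ
  Bonds formed (products):
    C–Br: 2 × 285 = 570
    C–C: 1 × 339 = 339
    C–H: 4 × 408 = 1632
    Σ(formed) = 2541 kJ
  ΔH_II = 2456 − 2541 = −85 kJ
ΔH_I − ΔH_II = −3673 kJ, so reaction I has the more negative ΔH; |ΔH_I − ΔH_II| = 3673 kJ.

Reaction I, by 3673 kJ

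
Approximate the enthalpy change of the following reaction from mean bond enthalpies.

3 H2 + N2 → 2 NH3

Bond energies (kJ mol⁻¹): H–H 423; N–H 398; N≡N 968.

Bonds broken (reactants):
  H–H: 3 × 423 = 1269
  N≡N: 1 × 968 = 968
  Σ(broken) = 2237 kJ
Bonds formed (products):
  N–H: 6 × 398 = 2388
  Σ(formed) = 2388 kJ
ΔH = Σ(broken) − Σ(formed) = 2237 − 2388 = −151 kJ

ΔH ≈ −151 kJ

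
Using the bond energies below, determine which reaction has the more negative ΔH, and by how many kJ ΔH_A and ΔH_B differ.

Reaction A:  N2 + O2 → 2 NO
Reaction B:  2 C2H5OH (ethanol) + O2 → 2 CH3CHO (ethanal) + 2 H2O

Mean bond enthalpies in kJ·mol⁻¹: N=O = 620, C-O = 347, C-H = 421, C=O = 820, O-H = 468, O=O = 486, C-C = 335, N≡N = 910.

Reaction B, by 710 kJ

Reaction A:
  Bonds broken (reactants):
    N≡N: 1 × 910 = 910
    O=O: 1 × 486 = 486
    Σ(broken) = 1396 kJ
  Bonds formed (products):
    N=O: 2 × 620 = 1240
    Σ(formed) = 1240 kJ
  ΔH_A = 1396 − 1240 = +156 kJ
Reaction B:
  Bonds broken (reactants):
    C-C: 2 × 335 = 670
    C-H: 10 × 421 = 4210
    C-O: 2 × 347 = 694
    O-H: 2 × 468 = 936
    O=O: 1 × 486 = 486
    Σ(broken) = 6996 kJ
  Bonds formed (products):
    C-C: 2 × 335 = 670
    C-H: 8 × 421 = 3368
    C=O: 2 × 820 = 1640
    O-H: 4 × 468 = 1872
    Σ(formed) = 7550 kJ
  ΔH_B = 6996 − 7550 = −554 kJ
ΔH_A − ΔH_B = +710 kJ, so reaction B has the more negative ΔH; |ΔH_A − ΔH_B| = 710 kJ.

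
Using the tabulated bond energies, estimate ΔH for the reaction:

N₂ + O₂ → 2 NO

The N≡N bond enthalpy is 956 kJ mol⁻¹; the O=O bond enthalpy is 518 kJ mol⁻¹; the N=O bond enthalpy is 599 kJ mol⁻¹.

Bonds broken (reactants):
  N≡N: 1 × 956 = 956
  O=O: 1 × 518 = 518
  Σ(broken) = 1474 kJ
Bonds formed (products):
  N=O: 2 × 599 = 1198
  Σ(formed) = 1198 kJ
ΔH = Σ(broken) − Σ(formed) = 1474 − 1198 = +276 kJ

ΔH ≈ +276 kJ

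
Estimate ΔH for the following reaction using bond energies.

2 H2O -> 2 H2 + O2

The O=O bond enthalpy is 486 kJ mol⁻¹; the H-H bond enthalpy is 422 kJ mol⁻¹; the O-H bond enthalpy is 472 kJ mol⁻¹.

Bonds broken (reactants):
  O-H: 4 × 472 = 1888
  Σ(broken) = 1888 kJ
Bonds formed (products):
  H-H: 2 × 422 = 844
  O=O: 1 × 486 = 486
  Σ(formed) = 1330 kJ
ΔH = Σ(broken) − Σ(formed) = 1888 − 1330 = +558 kJ

ΔH ≈ +558 kJ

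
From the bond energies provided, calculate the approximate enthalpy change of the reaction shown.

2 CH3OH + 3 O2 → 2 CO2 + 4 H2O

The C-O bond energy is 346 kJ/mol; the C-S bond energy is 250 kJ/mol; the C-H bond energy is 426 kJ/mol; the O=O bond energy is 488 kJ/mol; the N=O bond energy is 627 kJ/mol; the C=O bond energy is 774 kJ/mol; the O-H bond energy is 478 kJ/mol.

Bonds broken (reactants):
  C-H: 6 × 426 = 2556
  C-O: 2 × 346 = 692
  O-H: 2 × 478 = 956
  O=O: 3 × 488 = 1464
  Σ(broken) = 5668 kJ
Bonds formed (products):
  C=O: 4 × 774 = 3096
  O-H: 8 × 478 = 3824
  Σ(formed) = 6920 kJ
ΔH = Σ(broken) − Σ(formed) = 5668 − 6920 = −1252 kJ

ΔH ≈ −1252 kJ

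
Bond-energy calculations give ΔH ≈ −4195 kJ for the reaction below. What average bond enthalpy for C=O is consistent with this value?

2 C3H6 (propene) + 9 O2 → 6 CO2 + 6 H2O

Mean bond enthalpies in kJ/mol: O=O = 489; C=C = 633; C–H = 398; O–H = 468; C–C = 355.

D(C=O) ≈ 811 kJ/mol

Let D be the C=O bond energy.
Σ(broken) = 2×355 + 12×398 + 2×633 + 9×489 = 11153
Σ(formed) = 12×D + 12×468 = 5616 + 12D
ΔH = Σ(broken) − Σ(formed) = (11153) − (5616 + 12D) = +5537 − 12D
Setting this equal to −4195 kJ gives 12D = 9732, so D = 811 kJ/mol.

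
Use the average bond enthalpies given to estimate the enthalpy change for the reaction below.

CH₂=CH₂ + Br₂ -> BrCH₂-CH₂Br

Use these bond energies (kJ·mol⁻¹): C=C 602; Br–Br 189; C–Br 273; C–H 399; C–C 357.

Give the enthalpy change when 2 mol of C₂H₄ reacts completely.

Bonds broken (reactants):
  Br–Br: 1 × 189 = 189
  C–H: 4 × 399 = 1596
  C=C: 1 × 602 = 602
  Σ(broken) = 2387 kJ
Bonds formed (products):
  C–Br: 2 × 273 = 546
  C–C: 1 × 357 = 357
  C–H: 4 × 399 = 1596
  Σ(formed) = 2499 kJ
ΔH = Σ(broken) − Σ(formed) = 2387 − 2499 = −112 kJ
For 2× the reaction as written: 2 × (−112) = −224 kJ

ΔH = −224 kJ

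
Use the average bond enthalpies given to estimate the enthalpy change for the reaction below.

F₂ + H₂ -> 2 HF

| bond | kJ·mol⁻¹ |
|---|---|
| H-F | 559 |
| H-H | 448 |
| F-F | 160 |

ΔH ≈ −510 kJ

Bonds broken (reactants):
  F-F: 1 × 160 = 160
  H-H: 1 × 448 = 448
  Σ(broken) = 608 kJ
Bonds formed (products):
  H-F: 2 × 559 = 1118
  Σ(formed) = 1118 kJ
ΔH = Σ(broken) − Σ(formed) = 608 − 1118 = −510 kJ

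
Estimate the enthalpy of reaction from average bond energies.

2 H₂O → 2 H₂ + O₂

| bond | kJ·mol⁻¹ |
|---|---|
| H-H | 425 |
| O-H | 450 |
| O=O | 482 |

ΔH ≈ +468 kJ

Bonds broken (reactants):
  O-H: 4 × 450 = 1800
  Σ(broken) = 1800 kJ
Bonds formed (products):
  H-H: 2 × 425 = 850
  O=O: 1 × 482 = 482
  Σ(formed) = 1332 kJ
ΔH = Σ(broken) − Σ(formed) = 1800 − 1332 = +468 kJ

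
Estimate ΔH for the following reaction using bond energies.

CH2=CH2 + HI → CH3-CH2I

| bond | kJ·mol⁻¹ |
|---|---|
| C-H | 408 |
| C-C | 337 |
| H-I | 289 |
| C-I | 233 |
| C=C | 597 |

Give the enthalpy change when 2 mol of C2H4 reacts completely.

ΔH = −184 kJ

Bonds broken (reactants):
  C-H: 4 × 408 = 1632
  C=C: 1 × 597 = 597
  H-I: 1 × 289 = 289
  Σ(broken) = 2518 kJ
Bonds formed (products):
  C-C: 1 × 337 = 337
  C-H: 5 × 408 = 2040
  C-I: 1 × 233 = 233
  Σ(formed) = 2610 kJ
ΔH = Σ(broken) − Σ(formed) = 2518 − 2610 = −92 kJ
For 2× the reaction as written: 2 × (−92) = −184 kJ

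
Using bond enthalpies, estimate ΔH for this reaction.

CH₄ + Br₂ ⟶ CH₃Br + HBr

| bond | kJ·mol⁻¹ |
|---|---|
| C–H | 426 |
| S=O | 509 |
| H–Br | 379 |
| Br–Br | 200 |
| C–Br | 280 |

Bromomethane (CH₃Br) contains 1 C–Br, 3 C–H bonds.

ΔH ≈ −33 kJ

Bonds broken (reactants):
  Br–Br: 1 × 200 = 200
  C–H: 4 × 426 = 1704
  Σ(broken) = 1904 kJ
Bonds formed (products):
  C–Br: 1 × 280 = 280
  C–H: 3 × 426 = 1278
  H–Br: 1 × 379 = 379
  Σ(formed) = 1937 kJ
ΔH = Σ(broken) − Σ(formed) = 1904 − 1937 = −33 kJ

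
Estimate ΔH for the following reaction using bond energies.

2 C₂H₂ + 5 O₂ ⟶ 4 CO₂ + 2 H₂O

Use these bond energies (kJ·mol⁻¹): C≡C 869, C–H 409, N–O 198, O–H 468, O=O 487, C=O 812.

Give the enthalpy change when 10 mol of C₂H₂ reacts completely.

Bonds broken (reactants):
  C≡C: 2 × 869 = 1738
  C–H: 4 × 409 = 1636
  O=O: 5 × 487 = 2435
  Σ(broken) = 5809 kJ
Bonds formed (products):
  C=O: 8 × 812 = 6496
  O–H: 4 × 468 = 1872
  Σ(formed) = 8368 kJ
ΔH = Σ(broken) − Σ(formed) = 5809 − 8368 = −2559 kJ
For 5× the reaction as written: 5 × (−2559) = −12795 kJ

ΔH = −12795 kJ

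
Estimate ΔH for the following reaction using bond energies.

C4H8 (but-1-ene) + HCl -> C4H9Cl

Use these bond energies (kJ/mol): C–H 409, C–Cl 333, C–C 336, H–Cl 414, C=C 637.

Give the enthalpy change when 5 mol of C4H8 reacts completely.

ΔH = −135 kJ

Bonds broken (reactants):
  C–C: 2 × 336 = 672
  C–H: 8 × 409 = 3272
  C=C: 1 × 637 = 637
  H–Cl: 1 × 414 = 414
  Σ(broken) = 4995 kJ
Bonds formed (products):
  C–C: 3 × 336 = 1008
  C–Cl: 1 × 333 = 333
  C–H: 9 × 409 = 3681
  Σ(formed) = 5022 kJ
ΔH = Σ(broken) − Σ(formed) = 4995 − 5022 = −27 kJ
For 5× the reaction as written: 5 × (−27) = −135 kJ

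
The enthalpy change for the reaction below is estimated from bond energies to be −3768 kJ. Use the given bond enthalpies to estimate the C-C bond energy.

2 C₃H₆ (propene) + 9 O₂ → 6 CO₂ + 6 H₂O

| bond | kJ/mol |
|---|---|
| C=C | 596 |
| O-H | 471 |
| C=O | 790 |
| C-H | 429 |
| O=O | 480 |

Let D be the C-C bond energy.
Σ(broken) = 2×D + 12×429 + 2×596 + 9×480 = 10660 + 2D
Σ(formed) = 12×790 + 12×471 = 15132
ΔH = Σ(broken) − Σ(formed) = (10660 + 2D) − (15132) = −4472 + 2D
Setting this equal to −3768 kJ gives 2D = 704, so D = 352 kJ/mol.

D(C-C) ≈ 352 kJ/mol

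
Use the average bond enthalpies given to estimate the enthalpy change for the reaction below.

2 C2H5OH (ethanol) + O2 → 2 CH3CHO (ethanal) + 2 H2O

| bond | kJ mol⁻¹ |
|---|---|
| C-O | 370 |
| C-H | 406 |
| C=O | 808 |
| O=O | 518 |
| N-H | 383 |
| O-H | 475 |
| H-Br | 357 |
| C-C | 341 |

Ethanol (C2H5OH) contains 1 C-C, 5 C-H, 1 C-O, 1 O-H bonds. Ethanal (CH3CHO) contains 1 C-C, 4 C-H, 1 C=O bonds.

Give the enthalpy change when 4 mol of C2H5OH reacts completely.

ΔH = −992 kJ

Bonds broken (reactants):
  C-C: 2 × 341 = 682
  C-H: 10 × 406 = 4060
  C-O: 2 × 370 = 740
  O-H: 2 × 475 = 950
  O=O: 1 × 518 = 518
  Σ(broken) = 6950 kJ
Bonds formed (products):
  C-C: 2 × 341 = 682
  C-H: 8 × 406 = 3248
  C=O: 2 × 808 = 1616
  O-H: 4 × 475 = 1900
  Σ(formed) = 7446 kJ
ΔH = Σ(broken) − Σ(formed) = 6950 − 7446 = −496 kJ
For 2× the reaction as written: 2 × (−496) = −992 kJ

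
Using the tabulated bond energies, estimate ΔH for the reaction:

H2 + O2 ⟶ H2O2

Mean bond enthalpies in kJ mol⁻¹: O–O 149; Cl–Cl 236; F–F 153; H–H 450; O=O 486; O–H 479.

ΔH ≈ −171 kJ

Bonds broken (reactants):
  H–H: 1 × 450 = 450
  O=O: 1 × 486 = 486
  Σ(broken) = 936 kJ
Bonds formed (products):
  O–H: 2 × 479 = 958
  O–O: 1 × 149 = 149
  Σ(formed) = 1107 kJ
ΔH = Σ(broken) − Σ(formed) = 936 − 1107 = −171 kJ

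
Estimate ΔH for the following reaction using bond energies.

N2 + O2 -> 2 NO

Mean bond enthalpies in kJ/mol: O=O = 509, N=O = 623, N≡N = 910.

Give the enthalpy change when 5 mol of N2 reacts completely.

ΔH = +865 kJ

Bonds broken (reactants):
  N≡N: 1 × 910 = 910
  O=O: 1 × 509 = 509
  Σ(broken) = 1419 kJ
Bonds formed (products):
  N=O: 2 × 623 = 1246
  Σ(formed) = 1246 kJ
ΔH = Σ(broken) − Σ(formed) = 1419 − 1246 = +173 kJ
For 5× the reaction as written: 5 × (+173) = +865 kJ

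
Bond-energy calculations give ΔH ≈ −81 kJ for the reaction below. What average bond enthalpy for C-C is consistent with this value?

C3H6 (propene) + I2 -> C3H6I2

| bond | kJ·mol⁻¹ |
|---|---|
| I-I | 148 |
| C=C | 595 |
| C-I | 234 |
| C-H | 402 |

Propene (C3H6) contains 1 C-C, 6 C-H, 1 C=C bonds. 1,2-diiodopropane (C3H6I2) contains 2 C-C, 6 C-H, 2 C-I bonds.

D(C-C) ≈ 356 kJ/mol

Let D be the C-C bond energy.
Σ(broken) = 1×D + 6×402 + 1×595 + 1×148 = 3155 + D
Σ(formed) = 2×D + 6×402 + 2×234 = 2880 + 2D
ΔH = Σ(broken) − Σ(formed) = (3155 + D) − (2880 + 2D) = +275 − D
Setting this equal to −81 kJ gives D = 356 kJ/mol.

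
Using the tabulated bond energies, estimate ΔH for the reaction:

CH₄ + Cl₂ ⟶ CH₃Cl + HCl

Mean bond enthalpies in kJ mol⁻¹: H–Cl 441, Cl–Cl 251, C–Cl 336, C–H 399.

ΔH ≈ −127 kJ

Bonds broken (reactants):
  C–H: 4 × 399 = 1596
  Cl–Cl: 1 × 251 = 251
  Σ(broken) = 1847 kJ
Bonds formed (products):
  C–Cl: 1 × 336 = 336
  C–H: 3 × 399 = 1197
  H–Cl: 1 × 441 = 441
  Σ(formed) = 1974 kJ
ΔH = Σ(broken) − Σ(formed) = 1847 − 1974 = −127 kJ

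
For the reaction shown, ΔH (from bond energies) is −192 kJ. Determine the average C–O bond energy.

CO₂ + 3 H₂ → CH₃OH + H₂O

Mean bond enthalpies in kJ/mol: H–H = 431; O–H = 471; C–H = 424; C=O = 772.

D(C–O) ≈ 344 kJ/mol

Let D be the C–O bond energy.
Σ(broken) = 2×772 + 3×431 = 2837
Σ(formed) = 3×424 + 1×D + 3×471 = 2685 + D
ΔH = Σ(broken) − Σ(formed) = (2837) − (2685 + D) = +152 − D
Setting this equal to −192 kJ gives D = 344 kJ/mol.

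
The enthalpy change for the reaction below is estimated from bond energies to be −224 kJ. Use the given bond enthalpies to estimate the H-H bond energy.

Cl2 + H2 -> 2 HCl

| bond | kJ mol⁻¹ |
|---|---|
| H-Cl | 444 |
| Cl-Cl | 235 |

Let D be the H-H bond energy.
Σ(broken) = 1×235 + 1×D = 235 + D
Σ(formed) = 2×444 = 888
ΔH = Σ(broken) − Σ(formed) = (235 + D) − (888) = −653 + D
Setting this equal to −224 kJ gives D = 429 kJ/mol.

D(H-H) ≈ 429 kJ/mol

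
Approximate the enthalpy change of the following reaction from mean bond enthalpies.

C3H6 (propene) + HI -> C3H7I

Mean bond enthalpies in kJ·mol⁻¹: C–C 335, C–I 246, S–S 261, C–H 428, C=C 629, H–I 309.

ΔH ≈ −71 kJ

Bonds broken (reactants):
  C–C: 1 × 335 = 335
  C–H: 6 × 428 = 2568
  C=C: 1 × 629 = 629
  H–I: 1 × 309 = 309
  Σ(broken) = 3841 kJ
Bonds formed (products):
  C–C: 2 × 335 = 670
  C–H: 7 × 428 = 2996
  C–I: 1 × 246 = 246
  Σ(formed) = 3912 kJ
ΔH = Σ(broken) − Σ(formed) = 3841 − 3912 = −71 kJ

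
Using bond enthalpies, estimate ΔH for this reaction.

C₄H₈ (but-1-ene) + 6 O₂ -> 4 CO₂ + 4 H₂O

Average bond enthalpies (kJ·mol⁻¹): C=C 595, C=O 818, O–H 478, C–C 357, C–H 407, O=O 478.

Bonds broken (reactants):
  C–C: 2 × 357 = 714
  C–H: 8 × 407 = 3256
  C=C: 1 × 595 = 595
  O=O: 6 × 478 = 2868
  Σ(broken) = 7433 kJ
Bonds formed (products):
  C=O: 8 × 818 = 6544
  O–H: 8 × 478 = 3824
  Σ(formed) = 10368 kJ
ΔH = Σ(broken) − Σ(formed) = 7433 − 10368 = −2935 kJ

ΔH ≈ −2935 kJ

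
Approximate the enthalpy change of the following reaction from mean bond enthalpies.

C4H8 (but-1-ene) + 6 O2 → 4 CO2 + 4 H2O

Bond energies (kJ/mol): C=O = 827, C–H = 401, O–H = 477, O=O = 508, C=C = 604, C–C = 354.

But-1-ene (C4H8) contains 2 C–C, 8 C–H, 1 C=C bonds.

ΔH ≈ −2864 kJ

Bonds broken (reactants):
  C–C: 2 × 354 = 708
  C–H: 8 × 401 = 3208
  C=C: 1 × 604 = 604
  O=O: 6 × 508 = 3048
  Σ(broken) = 7568 kJ
Bonds formed (products):
  C=O: 8 × 827 = 6616
  O–H: 8 × 477 = 3816
  Σ(formed) = 10432 kJ
ΔH = Σ(broken) − Σ(formed) = 7568 − 10432 = −2864 kJ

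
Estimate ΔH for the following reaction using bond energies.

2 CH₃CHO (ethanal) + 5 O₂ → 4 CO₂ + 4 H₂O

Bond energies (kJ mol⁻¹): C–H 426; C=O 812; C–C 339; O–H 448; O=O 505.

ΔH ≈ −1845 kJ

Bonds broken (reactants):
  C–C: 2 × 339 = 678
  C–H: 8 × 426 = 3408
  C=O: 2 × 812 = 1624
  O=O: 5 × 505 = 2525
  Σ(broken) = 8235 kJ
Bonds formed (products):
  C=O: 8 × 812 = 6496
  O–H: 8 × 448 = 3584
  Σ(formed) = 10080 kJ
ΔH = Σ(broken) − Σ(formed) = 8235 − 10080 = −1845 kJ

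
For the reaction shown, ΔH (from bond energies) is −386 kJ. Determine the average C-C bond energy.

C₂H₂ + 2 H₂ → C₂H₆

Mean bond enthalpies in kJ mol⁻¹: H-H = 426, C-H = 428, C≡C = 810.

Let D be the C-C bond energy.
Σ(broken) = 1×810 + 2×428 + 2×426 = 2518
Σ(formed) = 1×D + 6×428 = 2568 + D
ΔH = Σ(broken) − Σ(formed) = (2518) − (2568 + D) = −50 − D
Setting this equal to −386 kJ gives D = 336 kJ/mol.

D(C-C) ≈ 336 kJ/mol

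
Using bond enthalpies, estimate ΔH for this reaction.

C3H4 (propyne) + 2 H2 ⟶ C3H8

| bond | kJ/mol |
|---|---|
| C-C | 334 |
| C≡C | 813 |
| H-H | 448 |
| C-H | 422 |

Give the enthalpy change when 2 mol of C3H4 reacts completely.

Bonds broken (reactants):
  C≡C: 1 × 813 = 813
  C-C: 1 × 334 = 334
  C-H: 4 × 422 = 1688
  H-H: 2 × 448 = 896
  Σ(broken) = 3731 kJ
Bonds formed (products):
  C-C: 2 × 334 = 668
  C-H: 8 × 422 = 3376
  Σ(formed) = 4044 kJ
ΔH = Σ(broken) − Σ(formed) = 3731 − 4044 = −313 kJ
For 2× the reaction as written: 2 × (−313) = −626 kJ

ΔH = −626 kJ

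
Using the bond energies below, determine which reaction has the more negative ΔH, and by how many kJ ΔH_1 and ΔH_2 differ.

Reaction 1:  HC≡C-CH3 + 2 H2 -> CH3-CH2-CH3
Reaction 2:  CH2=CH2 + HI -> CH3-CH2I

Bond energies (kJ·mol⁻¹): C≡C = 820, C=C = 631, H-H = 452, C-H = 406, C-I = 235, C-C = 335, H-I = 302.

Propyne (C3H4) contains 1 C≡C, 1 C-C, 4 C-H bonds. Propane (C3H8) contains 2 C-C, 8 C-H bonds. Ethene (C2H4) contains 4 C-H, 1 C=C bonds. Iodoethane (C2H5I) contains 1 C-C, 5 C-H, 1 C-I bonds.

Reaction 1:
  Bonds broken (reactants):
    C≡C: 1 × 820 = 820
    C-C: 1 × 335 = 335
    C-H: 4 × 406 = 1624
    H-H: 2 × 452 = 904
    Σ(broken) = 3683 kJ
  Bonds formed (products):
    C-C: 2 × 335 = 670
    C-H: 8 × 406 = 3248
    Σ(formed) = 3918 kJ
  ΔH_1 = 3683 − 3918 = −235 kJ
Reaction 2:
  Bonds broken (reactants):
    C-H: 4 × 406 = 1624
    C=C: 1 × 631 = 631
    H-I: 1 × 302 = 302
    Σ(broken) = 2557 kJ
  Bonds formed (products):
    C-C: 1 × 335 = 335
    C-H: 5 × 406 = 2030
    C-I: 1 × 235 = 235
    Σ(formed) = 2600 kJ
  ΔH_2 = 2557 − 2600 = −43 kJ
ΔH_1 − ΔH_2 = −192 kJ, so reaction 1 has the more negative ΔH; |ΔH_1 − ΔH_2| = 192 kJ.

Reaction 1, by 192 kJ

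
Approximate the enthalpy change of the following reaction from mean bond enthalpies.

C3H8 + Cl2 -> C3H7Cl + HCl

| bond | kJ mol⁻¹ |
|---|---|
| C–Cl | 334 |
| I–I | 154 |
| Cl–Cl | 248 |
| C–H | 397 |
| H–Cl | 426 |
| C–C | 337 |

ΔH ≈ −115 kJ

Bonds broken (reactants):
  C–C: 2 × 337 = 674
  C–H: 8 × 397 = 3176
  Cl–Cl: 1 × 248 = 248
  Σ(broken) = 4098 kJ
Bonds formed (products):
  C–C: 2 × 337 = 674
  C–Cl: 1 × 334 = 334
  C–H: 7 × 397 = 2779
  H–Cl: 1 × 426 = 426
  Σ(formed) = 4213 kJ
ΔH = Σ(broken) − Σ(formed) = 4098 − 4213 = −115 kJ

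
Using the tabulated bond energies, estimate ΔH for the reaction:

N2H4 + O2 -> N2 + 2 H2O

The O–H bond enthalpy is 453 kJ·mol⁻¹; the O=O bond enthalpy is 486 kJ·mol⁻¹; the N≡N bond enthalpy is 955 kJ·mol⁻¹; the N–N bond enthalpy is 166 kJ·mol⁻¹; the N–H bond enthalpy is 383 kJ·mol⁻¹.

ΔH ≈ −583 kJ

Bonds broken (reactants):
  N–H: 4 × 383 = 1532
  N–N: 1 × 166 = 166
  O=O: 1 × 486 = 486
  Σ(broken) = 2184 kJ
Bonds formed (products):
  N≡N: 1 × 955 = 955
  O–H: 4 × 453 = 1812
  Σ(formed) = 2767 kJ
ΔH = Σ(broken) − Σ(formed) = 2184 − 2767 = −583 kJ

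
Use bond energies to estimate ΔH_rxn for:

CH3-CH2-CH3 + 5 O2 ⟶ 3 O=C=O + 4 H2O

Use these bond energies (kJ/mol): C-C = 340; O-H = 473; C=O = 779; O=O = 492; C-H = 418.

ΔH ≈ −1974 kJ

Bonds broken (reactants):
  C-C: 2 × 340 = 680
  C-H: 8 × 418 = 3344
  O=O: 5 × 492 = 2460
  Σ(broken) = 6484 kJ
Bonds formed (products):
  C=O: 6 × 779 = 4674
  O-H: 8 × 473 = 3784
  Σ(formed) = 8458 kJ
ΔH = Σ(broken) − Σ(formed) = 6484 − 8458 = −1974 kJ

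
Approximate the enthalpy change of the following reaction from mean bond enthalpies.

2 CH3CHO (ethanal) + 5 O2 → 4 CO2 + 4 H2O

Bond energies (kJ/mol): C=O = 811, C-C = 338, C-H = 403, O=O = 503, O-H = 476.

Bonds broken (reactants):
  C-C: 2 × 338 = 676
  C-H: 8 × 403 = 3224
  C=O: 2 × 811 = 1622
  O=O: 5 × 503 = 2515
  Σ(broken) = 8037 kJ
Bonds formed (products):
  C=O: 8 × 811 = 6488
  O-H: 8 × 476 = 3808
  Σ(formed) = 10296 kJ
ΔH = Σ(broken) − Σ(formed) = 8037 − 10296 = −2259 kJ

ΔH ≈ −2259 kJ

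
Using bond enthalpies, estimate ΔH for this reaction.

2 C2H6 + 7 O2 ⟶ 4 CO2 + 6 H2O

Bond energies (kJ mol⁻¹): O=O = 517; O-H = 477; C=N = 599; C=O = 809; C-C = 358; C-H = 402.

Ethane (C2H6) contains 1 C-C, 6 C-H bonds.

ΔH ≈ −3037 kJ

Bonds broken (reactants):
  C-C: 2 × 358 = 716
  C-H: 12 × 402 = 4824
  O=O: 7 × 517 = 3619
  Σ(broken) = 9159 kJ
Bonds formed (products):
  C=O: 8 × 809 = 6472
  O-H: 12 × 477 = 5724
  Σ(formed) = 12196 kJ
ΔH = Σ(broken) − Σ(formed) = 9159 − 12196 = −3037 kJ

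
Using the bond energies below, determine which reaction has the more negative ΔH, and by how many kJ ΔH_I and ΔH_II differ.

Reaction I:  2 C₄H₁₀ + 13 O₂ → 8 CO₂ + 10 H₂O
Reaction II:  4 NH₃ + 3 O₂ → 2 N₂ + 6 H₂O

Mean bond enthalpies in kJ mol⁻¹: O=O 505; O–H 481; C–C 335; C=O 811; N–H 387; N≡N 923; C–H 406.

Reaction I:
  Bonds broken (reactants):
    C–C: 6 × 335 = 2010
    C–H: 20 × 406 = 8120
    O=O: 13 × 505 = 6565
    Σ(broken) = 16695 kJ
  Bonds formed (products):
    C=O: 16 × 811 = 12976
    O–H: 20 × 481 = 9620
    Σ(formed) = 22596 kJ
  ΔH_I = 16695 − 22596 = −5901 kJ
Reaction II:
  Bonds broken (reactants):
    N–H: 12 × 387 = 4644
    O=O: 3 × 505 = 1515
    Σ(broken) = 6159 kJ
  Bonds formed (products):
    N≡N: 2 × 923 = 1846
    O–H: 12 × 481 = 5772
    Σ(formed) = 7618 kJ
  ΔH_II = 6159 − 7618 = −1459 kJ
ΔH_I − ΔH_II = −4442 kJ, so reaction I has the more negative ΔH; |ΔH_I − ΔH_II| = 4442 kJ.

Reaction I, by 4442 kJ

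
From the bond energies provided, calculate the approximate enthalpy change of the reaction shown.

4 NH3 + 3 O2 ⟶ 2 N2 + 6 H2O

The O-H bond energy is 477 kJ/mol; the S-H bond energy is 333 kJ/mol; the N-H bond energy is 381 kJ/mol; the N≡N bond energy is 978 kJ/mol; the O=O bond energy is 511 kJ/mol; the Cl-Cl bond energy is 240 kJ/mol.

Bonds broken (reactants):
  N-H: 12 × 381 = 4572
  O=O: 3 × 511 = 1533
  Σ(broken) = 6105 kJ
Bonds formed (products):
  N≡N: 2 × 978 = 1956
  O-H: 12 × 477 = 5724
  Σ(formed) = 7680 kJ
ΔH = Σ(broken) − Σ(formed) = 6105 − 7680 = −1575 kJ

ΔH ≈ −1575 kJ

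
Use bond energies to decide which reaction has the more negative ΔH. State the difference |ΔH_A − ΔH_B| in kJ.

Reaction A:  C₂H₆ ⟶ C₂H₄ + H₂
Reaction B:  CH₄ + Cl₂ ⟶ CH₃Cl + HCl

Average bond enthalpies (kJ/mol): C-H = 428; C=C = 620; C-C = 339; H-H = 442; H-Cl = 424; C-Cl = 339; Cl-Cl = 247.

Reaction B, by 221 kJ

Reaction A:
  Bonds broken (reactants):
    C-C: 1 × 339 = 339
    C-H: 6 × 428 = 2568
    Σ(broken) = 2907 kJ
  Bonds formed (products):
    C-H: 4 × 428 = 1712
    C=C: 1 × 620 = 620
    H-H: 1 × 442 = 442
    Σ(formed) = 2774 kJ
  ΔH_A = 2907 − 2774 = +133 kJ
Reaction B:
  Bonds broken (reactants):
    C-H: 4 × 428 = 1712
    Cl-Cl: 1 × 247 = 247
    Σ(broken) = 1959 kJ
  Bonds formed (products):
    C-Cl: 1 × 339 = 339
    C-H: 3 × 428 = 1284
    H-Cl: 1 × 424 = 424
    Σ(formed) = 2047 kJ
  ΔH_B = 1959 − 2047 = −88 kJ
ΔH_A − ΔH_B = +221 kJ, so reaction B has the more negative ΔH; |ΔH_A − ΔH_B| = 221 kJ.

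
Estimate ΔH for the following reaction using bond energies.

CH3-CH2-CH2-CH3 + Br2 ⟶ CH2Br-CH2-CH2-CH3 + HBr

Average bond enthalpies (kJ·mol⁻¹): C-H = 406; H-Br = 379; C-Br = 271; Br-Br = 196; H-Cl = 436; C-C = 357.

Bonds broken (reactants):
  Br-Br: 1 × 196 = 196
  C-C: 3 × 357 = 1071
  C-H: 10 × 406 = 4060
  Σ(broken) = 5327 kJ
Bonds formed (products):
  C-Br: 1 × 271 = 271
  C-C: 3 × 357 = 1071
  C-H: 9 × 406 = 3654
  H-Br: 1 × 379 = 379
  Σ(formed) = 5375 kJ
ΔH = Σ(broken) − Σ(formed) = 5327 − 5375 = −48 kJ

ΔH ≈ −48 kJ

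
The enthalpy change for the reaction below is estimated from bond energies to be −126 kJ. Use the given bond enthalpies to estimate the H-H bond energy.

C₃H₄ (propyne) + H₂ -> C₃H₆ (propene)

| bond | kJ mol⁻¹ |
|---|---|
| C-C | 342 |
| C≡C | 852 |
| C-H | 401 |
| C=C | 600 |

Let D be the H-H bond energy.
Σ(broken) = 1×852 + 1×342 + 4×401 + 1×D = 2798 + D
Σ(formed) = 1×342 + 6×401 + 1×600 = 3348
ΔH = Σ(broken) − Σ(formed) = (2798 + D) − (3348) = −550 + D
Setting this equal to −126 kJ gives D = 424 kJ/mol.

D(H-H) ≈ 424 kJ/mol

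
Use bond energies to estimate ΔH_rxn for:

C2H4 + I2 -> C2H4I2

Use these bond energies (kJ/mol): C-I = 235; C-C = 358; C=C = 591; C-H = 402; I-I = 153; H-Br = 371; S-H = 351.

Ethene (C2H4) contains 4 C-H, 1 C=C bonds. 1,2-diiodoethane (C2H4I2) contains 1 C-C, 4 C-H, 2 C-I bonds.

Bonds broken (reactants):
  C-H: 4 × 402 = 1608
  C=C: 1 × 591 = 591
  I-I: 1 × 153 = 153
  Σ(broken) = 2352 kJ
Bonds formed (products):
  C-C: 1 × 358 = 358
  C-H: 4 × 402 = 1608
  C-I: 2 × 235 = 470
  Σ(formed) = 2436 kJ
ΔH = Σ(broken) − Σ(formed) = 2352 − 2436 = −84 kJ

ΔH ≈ −84 kJ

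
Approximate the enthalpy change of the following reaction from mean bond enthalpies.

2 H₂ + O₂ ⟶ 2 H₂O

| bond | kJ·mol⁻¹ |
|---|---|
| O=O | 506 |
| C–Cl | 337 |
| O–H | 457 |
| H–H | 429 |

Bonds broken (reactants):
  H–H: 2 × 429 = 858
  O=O: 1 × 506 = 506
  Σ(broken) = 1364 kJ
Bonds formed (products):
  O–H: 4 × 457 = 1828
  Σ(formed) = 1828 kJ
ΔH = Σ(broken) − Σ(formed) = 1364 − 1828 = −464 kJ

ΔH ≈ −464 kJ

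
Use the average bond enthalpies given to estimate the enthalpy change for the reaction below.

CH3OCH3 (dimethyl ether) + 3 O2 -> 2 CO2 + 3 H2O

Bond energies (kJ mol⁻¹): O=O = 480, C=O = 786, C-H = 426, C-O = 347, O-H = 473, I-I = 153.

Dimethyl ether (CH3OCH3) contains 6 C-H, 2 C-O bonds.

ΔH ≈ −1292 kJ

Bonds broken (reactants):
  C-H: 6 × 426 = 2556
  C-O: 2 × 347 = 694
  O=O: 3 × 480 = 1440
  Σ(broken) = 4690 kJ
Bonds formed (products):
  C=O: 4 × 786 = 3144
  O-H: 6 × 473 = 2838
  Σ(formed) = 5982 kJ
ΔH = Σ(broken) − Σ(formed) = 4690 − 5982 = −1292 kJ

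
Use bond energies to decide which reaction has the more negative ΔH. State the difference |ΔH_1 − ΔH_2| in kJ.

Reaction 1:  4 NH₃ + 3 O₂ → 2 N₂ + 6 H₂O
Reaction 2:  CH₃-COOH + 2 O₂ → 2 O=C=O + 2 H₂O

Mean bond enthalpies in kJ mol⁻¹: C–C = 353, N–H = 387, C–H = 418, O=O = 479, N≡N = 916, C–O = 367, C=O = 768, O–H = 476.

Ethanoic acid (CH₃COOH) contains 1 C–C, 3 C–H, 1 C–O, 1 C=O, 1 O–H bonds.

Reaction 1:
  Bonds broken (reactants):
    N–H: 12 × 387 = 4644
    O=O: 3 × 479 = 1437
    Σ(broken) = 6081 kJ
  Bonds formed (products):
    N≡N: 2 × 916 = 1832
    O–H: 12 × 476 = 5712
    Σ(formed) = 7544 kJ
  ΔH_1 = 6081 − 7544 = −1463 kJ
Reaction 2:
  Bonds broken (reactants):
    C–C: 1 × 353 = 353
    C–H: 3 × 418 = 1254
    C–O: 1 × 367 = 367
    C=O: 1 × 768 = 768
    O–H: 1 × 476 = 476
    O=O: 2 × 479 = 958
    Σ(broken) = 4176 kJ
  Bonds formed (products):
    C=O: 4 × 768 = 3072
    O–H: 4 × 476 = 1904
    Σ(formed) = 4976 kJ
  ΔH_2 = 4176 − 4976 = −800 kJ
ΔH_1 − ΔH_2 = −663 kJ, so reaction 1 has the more negative ΔH; |ΔH_1 − ΔH_2| = 663 kJ.

Reaction 1, by 663 kJ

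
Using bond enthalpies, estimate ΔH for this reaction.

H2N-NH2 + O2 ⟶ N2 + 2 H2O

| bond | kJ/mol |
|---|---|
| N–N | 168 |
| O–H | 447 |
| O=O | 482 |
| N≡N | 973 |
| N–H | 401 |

Bonds broken (reactants):
  N–H: 4 × 401 = 1604
  N–N: 1 × 168 = 168
  O=O: 1 × 482 = 482
  Σ(broken) = 2254 kJ
Bonds formed (products):
  N≡N: 1 × 973 = 973
  O–H: 4 × 447 = 1788
  Σ(formed) = 2761 kJ
ΔH = Σ(broken) − Σ(formed) = 2254 − 2761 = −507 kJ

ΔH ≈ −507 kJ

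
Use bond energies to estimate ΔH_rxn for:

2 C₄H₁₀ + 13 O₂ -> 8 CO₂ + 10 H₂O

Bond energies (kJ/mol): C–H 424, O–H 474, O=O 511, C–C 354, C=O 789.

Bonds broken (reactants):
  C–C: 6 × 354 = 2124
  C–H: 20 × 424 = 8480
  O=O: 13 × 511 = 6643
  Σ(broken) = 17247 kJ
Bonds formed (products):
  C=O: 16 × 789 = 12624
  O–H: 20 × 474 = 9480
  Σ(formed) = 22104 kJ
ΔH = Σ(broken) − Σ(formed) = 17247 − 22104 = −4857 kJ

ΔH ≈ −4857 kJ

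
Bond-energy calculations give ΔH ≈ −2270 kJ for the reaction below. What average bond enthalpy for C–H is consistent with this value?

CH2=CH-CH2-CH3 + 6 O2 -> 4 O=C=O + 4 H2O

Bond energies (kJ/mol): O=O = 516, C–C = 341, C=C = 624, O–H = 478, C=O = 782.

D(C–H) ≈ 426 kJ/mol

Let D be the C–H bond energy.
Σ(broken) = 2×341 + 8×D + 1×624 + 6×516 = 4402 + 8D
Σ(formed) = 8×782 + 8×478 = 10080
ΔH = Σ(broken) − Σ(formed) = (4402 + 8D) − (10080) = −5678 + 8D
Setting this equal to −2270 kJ gives 8D = 3408, so D = 426 kJ/mol.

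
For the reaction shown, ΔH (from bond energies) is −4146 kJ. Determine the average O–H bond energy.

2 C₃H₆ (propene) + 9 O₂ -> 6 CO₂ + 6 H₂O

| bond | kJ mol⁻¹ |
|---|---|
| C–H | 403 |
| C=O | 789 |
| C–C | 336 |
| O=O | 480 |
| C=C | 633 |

Let D be the O–H bond energy.
Σ(broken) = 2×336 + 12×403 + 2×633 + 9×480 = 11094
Σ(formed) = 12×789 + 12×D = 9468 + 12D
ΔH = Σ(broken) − Σ(formed) = (11094) − (9468 + 12D) = +1626 − 12D
Setting this equal to −4146 kJ gives 12D = 5772, so D = 481 kJ/mol.

D(O–H) ≈ 481 kJ/mol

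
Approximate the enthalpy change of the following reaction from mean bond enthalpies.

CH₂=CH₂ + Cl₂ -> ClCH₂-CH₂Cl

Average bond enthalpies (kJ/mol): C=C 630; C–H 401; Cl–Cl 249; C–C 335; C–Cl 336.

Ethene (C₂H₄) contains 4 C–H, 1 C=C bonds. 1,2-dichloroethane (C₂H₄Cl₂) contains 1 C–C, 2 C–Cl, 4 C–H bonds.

Bonds broken (reactants):
  C–H: 4 × 401 = 1604
  C=C: 1 × 630 = 630
  Cl–Cl: 1 × 249 = 249
  Σ(broken) = 2483 kJ
Bonds formed (products):
  C–C: 1 × 335 = 335
  C–Cl: 2 × 336 = 672
  C–H: 4 × 401 = 1604
  Σ(formed) = 2611 kJ
ΔH = Σ(broken) − Σ(formed) = 2483 − 2611 = −128 kJ

ΔH ≈ −128 kJ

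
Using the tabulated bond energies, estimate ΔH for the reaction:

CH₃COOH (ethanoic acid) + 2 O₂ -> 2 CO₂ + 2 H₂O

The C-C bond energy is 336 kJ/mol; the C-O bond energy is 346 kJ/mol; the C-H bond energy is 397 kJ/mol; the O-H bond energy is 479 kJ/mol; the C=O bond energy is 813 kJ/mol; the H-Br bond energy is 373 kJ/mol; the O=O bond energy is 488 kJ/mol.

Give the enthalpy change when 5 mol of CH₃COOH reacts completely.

ΔH = −5135 kJ

Bonds broken (reactants):
  C-C: 1 × 336 = 336
  C-H: 3 × 397 = 1191
  C-O: 1 × 346 = 346
  C=O: 1 × 813 = 813
  O-H: 1 × 479 = 479
  O=O: 2 × 488 = 976
  Σ(broken) = 4141 kJ
Bonds formed (products):
  C=O: 4 × 813 = 3252
  O-H: 4 × 479 = 1916
  Σ(formed) = 5168 kJ
ΔH = Σ(broken) − Σ(formed) = 4141 − 5168 = −1027 kJ
For 5× the reaction as written: 5 × (−1027) = −5135 kJ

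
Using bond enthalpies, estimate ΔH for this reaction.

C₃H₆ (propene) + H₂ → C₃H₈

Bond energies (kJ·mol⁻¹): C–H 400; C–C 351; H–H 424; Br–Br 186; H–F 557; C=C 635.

ΔH ≈ −92 kJ

Bonds broken (reactants):
  C–C: 1 × 351 = 351
  C–H: 6 × 400 = 2400
  C=C: 1 × 635 = 635
  H–H: 1 × 424 = 424
  Σ(broken) = 3810 kJ
Bonds formed (products):
  C–C: 2 × 351 = 702
  C–H: 8 × 400 = 3200
  Σ(formed) = 3902 kJ
ΔH = Σ(broken) − Σ(formed) = 3810 − 3902 = −92 kJ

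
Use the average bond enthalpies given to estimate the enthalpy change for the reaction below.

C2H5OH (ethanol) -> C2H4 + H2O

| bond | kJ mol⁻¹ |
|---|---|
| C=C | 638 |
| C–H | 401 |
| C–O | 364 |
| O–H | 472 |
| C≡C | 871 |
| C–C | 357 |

ΔH ≈ +12 kJ

Bonds broken (reactants):
  C–C: 1 × 357 = 357
  C–H: 5 × 401 = 2005
  C–O: 1 × 364 = 364
  O–H: 1 × 472 = 472
  Σ(broken) = 3198 kJ
Bonds formed (products):
  C–H: 4 × 401 = 1604
  C=C: 1 × 638 = 638
  O–H: 2 × 472 = 944
  Σ(formed) = 3186 kJ
ΔH = Σ(broken) − Σ(formed) = 3198 − 3186 = +12 kJ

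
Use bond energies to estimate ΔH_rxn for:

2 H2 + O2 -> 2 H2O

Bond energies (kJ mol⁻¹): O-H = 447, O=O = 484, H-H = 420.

ΔH ≈ −464 kJ

Bonds broken (reactants):
  H-H: 2 × 420 = 840
  O=O: 1 × 484 = 484
  Σ(broken) = 1324 kJ
Bonds formed (products):
  O-H: 4 × 447 = 1788
  Σ(formed) = 1788 kJ
ΔH = Σ(broken) − Σ(formed) = 1324 − 1788 = −464 kJ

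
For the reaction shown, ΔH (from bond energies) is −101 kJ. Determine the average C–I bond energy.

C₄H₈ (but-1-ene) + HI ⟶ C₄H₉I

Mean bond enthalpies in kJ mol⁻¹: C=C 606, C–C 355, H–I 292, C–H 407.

D(C–I) ≈ 237 kJ/mol

Let D be the C–I bond energy.
Σ(broken) = 2×355 + 8×407 + 1×606 + 1×292 = 4864
Σ(formed) = 3×355 + 9×407 + 1×D = 4728 + D
ΔH = Σ(broken) − Σ(formed) = (4864) − (4728 + D) = +136 − D
Setting this equal to −101 kJ gives D = 237 kJ/mol.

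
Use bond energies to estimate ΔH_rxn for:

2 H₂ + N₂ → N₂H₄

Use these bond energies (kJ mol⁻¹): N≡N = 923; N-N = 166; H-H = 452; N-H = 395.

Bonds broken (reactants):
  H-H: 2 × 452 = 904
  N≡N: 1 × 923 = 923
  Σ(broken) = 1827 kJ
Bonds formed (products):
  N-H: 4 × 395 = 1580
  N-N: 1 × 166 = 166
  Σ(formed) = 1746 kJ
ΔH = Σ(broken) − Σ(formed) = 1827 − 1746 = +81 kJ

ΔH ≈ +81 kJ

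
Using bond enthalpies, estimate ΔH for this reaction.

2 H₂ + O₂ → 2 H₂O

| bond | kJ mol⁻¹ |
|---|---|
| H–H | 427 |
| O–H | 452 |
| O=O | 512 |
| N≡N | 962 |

Bonds broken (reactants):
  H–H: 2 × 427 = 854
  O=O: 1 × 512 = 512
  Σ(broken) = 1366 kJ
Bonds formed (products):
  O–H: 4 × 452 = 1808
  Σ(formed) = 1808 kJ
ΔH = Σ(broken) − Σ(formed) = 1366 − 1808 = −442 kJ

ΔH ≈ −442 kJ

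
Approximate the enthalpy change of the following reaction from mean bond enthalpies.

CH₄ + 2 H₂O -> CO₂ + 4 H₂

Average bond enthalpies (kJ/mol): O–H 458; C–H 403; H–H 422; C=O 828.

ΔH ≈ +100 kJ

Bonds broken (reactants):
  C–H: 4 × 403 = 1612
  O–H: 4 × 458 = 1832
  Σ(broken) = 3444 kJ
Bonds formed (products):
  C=O: 2 × 828 = 1656
  H–H: 4 × 422 = 1688
  Σ(formed) = 3344 kJ
ΔH = Σ(broken) − Σ(formed) = 3444 − 3344 = +100 kJ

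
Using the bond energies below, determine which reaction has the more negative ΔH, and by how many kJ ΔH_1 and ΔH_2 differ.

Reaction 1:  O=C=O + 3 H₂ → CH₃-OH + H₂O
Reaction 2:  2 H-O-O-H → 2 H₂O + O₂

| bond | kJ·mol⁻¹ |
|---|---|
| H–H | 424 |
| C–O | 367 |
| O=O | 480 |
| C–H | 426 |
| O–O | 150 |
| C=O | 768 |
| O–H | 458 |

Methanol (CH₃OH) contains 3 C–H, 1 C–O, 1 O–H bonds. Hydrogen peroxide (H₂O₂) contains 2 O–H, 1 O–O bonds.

Reaction 1:
  Bonds broken (reactants):
    C=O: 2 × 768 = 1536
    H–H: 3 × 424 = 1272
    Σ(broken) = 2808 kJ
  Bonds formed (products):
    C–H: 3 × 426 = 1278
    C–O: 1 × 367 = 367
    O–H: 3 × 458 = 1374
    Σ(formed) = 3019 kJ
  ΔH_1 = 2808 − 3019 = −211 kJ
Reaction 2:
  Bonds broken (reactants):
    O–H: 4 × 458 = 1832
    O–O: 2 × 150 = 300
    Σ(broken) = 2132 kJ
  Bonds formed (products):
    O–H: 4 × 458 = 1832
    O=O: 1 × 480 = 480
    Σ(formed) = 2312 kJ
  ΔH_2 = 2132 − 2312 = −180 kJ
ΔH_1 − ΔH_2 = −31 kJ, so reaction 1 has the more negative ΔH; |ΔH_1 − ΔH_2| = 31 kJ.

Reaction 1, by 31 kJ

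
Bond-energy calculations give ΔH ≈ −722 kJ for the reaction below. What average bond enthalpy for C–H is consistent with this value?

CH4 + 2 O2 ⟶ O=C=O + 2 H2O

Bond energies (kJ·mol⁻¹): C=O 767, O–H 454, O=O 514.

Let D be the C–H bond energy.
Σ(broken) = 4×D + 2×514 = 1028 + 4D
Σ(formed) = 2×767 + 4×454 = 3350
ΔH = Σ(broken) − Σ(formed) = (1028 + 4D) − (3350) = −2322 + 4D
Setting this equal to −722 kJ gives 4D = 1600, so D = 400 kJ/mol.

D(C–H) ≈ 400 kJ/mol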